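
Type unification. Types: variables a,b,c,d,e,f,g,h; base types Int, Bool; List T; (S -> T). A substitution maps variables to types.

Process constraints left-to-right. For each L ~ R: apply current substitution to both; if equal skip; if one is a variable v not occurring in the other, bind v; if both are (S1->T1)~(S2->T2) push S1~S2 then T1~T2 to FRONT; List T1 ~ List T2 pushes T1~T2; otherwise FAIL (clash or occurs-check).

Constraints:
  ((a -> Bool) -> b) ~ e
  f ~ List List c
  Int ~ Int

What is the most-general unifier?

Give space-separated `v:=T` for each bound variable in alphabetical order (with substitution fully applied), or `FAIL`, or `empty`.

Answer: e:=((a -> Bool) -> b) f:=List List c

Derivation:
step 1: unify ((a -> Bool) -> b) ~ e  [subst: {-} | 2 pending]
  bind e := ((a -> Bool) -> b)
step 2: unify f ~ List List c  [subst: {e:=((a -> Bool) -> b)} | 1 pending]
  bind f := List List c
step 3: unify Int ~ Int  [subst: {e:=((a -> Bool) -> b), f:=List List c} | 0 pending]
  -> identical, skip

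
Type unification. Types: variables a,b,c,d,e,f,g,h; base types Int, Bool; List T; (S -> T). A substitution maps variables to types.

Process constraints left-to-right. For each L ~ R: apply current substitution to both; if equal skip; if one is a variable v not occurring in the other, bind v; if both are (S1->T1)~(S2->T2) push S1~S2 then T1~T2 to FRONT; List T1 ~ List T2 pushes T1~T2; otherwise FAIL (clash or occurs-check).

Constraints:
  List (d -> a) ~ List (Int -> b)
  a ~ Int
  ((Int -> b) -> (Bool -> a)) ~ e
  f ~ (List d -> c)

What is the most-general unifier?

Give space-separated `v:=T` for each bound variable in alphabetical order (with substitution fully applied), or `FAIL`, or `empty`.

step 1: unify List (d -> a) ~ List (Int -> b)  [subst: {-} | 3 pending]
  -> decompose List: push (d -> a)~(Int -> b)
step 2: unify (d -> a) ~ (Int -> b)  [subst: {-} | 3 pending]
  -> decompose arrow: push d~Int, a~b
step 3: unify d ~ Int  [subst: {-} | 4 pending]
  bind d := Int
step 4: unify a ~ b  [subst: {d:=Int} | 3 pending]
  bind a := b
step 5: unify b ~ Int  [subst: {d:=Int, a:=b} | 2 pending]
  bind b := Int
step 6: unify ((Int -> Int) -> (Bool -> Int)) ~ e  [subst: {d:=Int, a:=b, b:=Int} | 1 pending]
  bind e := ((Int -> Int) -> (Bool -> Int))
step 7: unify f ~ (List Int -> c)  [subst: {d:=Int, a:=b, b:=Int, e:=((Int -> Int) -> (Bool -> Int))} | 0 pending]
  bind f := (List Int -> c)

Answer: a:=Int b:=Int d:=Int e:=((Int -> Int) -> (Bool -> Int)) f:=(List Int -> c)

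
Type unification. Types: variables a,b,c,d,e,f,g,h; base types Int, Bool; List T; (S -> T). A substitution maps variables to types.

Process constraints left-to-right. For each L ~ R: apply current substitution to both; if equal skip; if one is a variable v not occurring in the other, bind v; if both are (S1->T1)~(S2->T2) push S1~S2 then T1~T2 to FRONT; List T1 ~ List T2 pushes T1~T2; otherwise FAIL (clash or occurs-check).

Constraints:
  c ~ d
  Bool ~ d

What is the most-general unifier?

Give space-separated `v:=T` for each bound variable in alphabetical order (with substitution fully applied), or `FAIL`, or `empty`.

step 1: unify c ~ d  [subst: {-} | 1 pending]
  bind c := d
step 2: unify Bool ~ d  [subst: {c:=d} | 0 pending]
  bind d := Bool

Answer: c:=Bool d:=Bool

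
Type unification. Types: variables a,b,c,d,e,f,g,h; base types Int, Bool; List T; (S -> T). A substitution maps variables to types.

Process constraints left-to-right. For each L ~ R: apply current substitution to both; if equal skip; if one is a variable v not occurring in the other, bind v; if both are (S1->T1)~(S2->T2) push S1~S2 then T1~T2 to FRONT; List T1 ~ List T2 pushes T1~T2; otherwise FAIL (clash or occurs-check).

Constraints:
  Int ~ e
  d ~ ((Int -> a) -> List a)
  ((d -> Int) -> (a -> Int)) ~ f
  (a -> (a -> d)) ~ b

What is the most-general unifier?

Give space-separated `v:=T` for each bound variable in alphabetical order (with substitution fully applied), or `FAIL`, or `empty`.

step 1: unify Int ~ e  [subst: {-} | 3 pending]
  bind e := Int
step 2: unify d ~ ((Int -> a) -> List a)  [subst: {e:=Int} | 2 pending]
  bind d := ((Int -> a) -> List a)
step 3: unify ((((Int -> a) -> List a) -> Int) -> (a -> Int)) ~ f  [subst: {e:=Int, d:=((Int -> a) -> List a)} | 1 pending]
  bind f := ((((Int -> a) -> List a) -> Int) -> (a -> Int))
step 4: unify (a -> (a -> ((Int -> a) -> List a))) ~ b  [subst: {e:=Int, d:=((Int -> a) -> List a), f:=((((Int -> a) -> List a) -> Int) -> (a -> Int))} | 0 pending]
  bind b := (a -> (a -> ((Int -> a) -> List a)))

Answer: b:=(a -> (a -> ((Int -> a) -> List a))) d:=((Int -> a) -> List a) e:=Int f:=((((Int -> a) -> List a) -> Int) -> (a -> Int))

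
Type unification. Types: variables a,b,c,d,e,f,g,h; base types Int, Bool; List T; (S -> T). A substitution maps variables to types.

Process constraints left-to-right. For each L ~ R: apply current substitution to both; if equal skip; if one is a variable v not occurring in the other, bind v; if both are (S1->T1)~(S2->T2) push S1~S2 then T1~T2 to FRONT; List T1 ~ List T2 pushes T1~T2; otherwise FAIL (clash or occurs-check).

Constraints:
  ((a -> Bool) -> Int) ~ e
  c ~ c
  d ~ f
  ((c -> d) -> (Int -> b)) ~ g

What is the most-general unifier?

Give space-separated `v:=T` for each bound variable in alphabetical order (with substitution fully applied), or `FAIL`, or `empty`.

Answer: d:=f e:=((a -> Bool) -> Int) g:=((c -> f) -> (Int -> b))

Derivation:
step 1: unify ((a -> Bool) -> Int) ~ e  [subst: {-} | 3 pending]
  bind e := ((a -> Bool) -> Int)
step 2: unify c ~ c  [subst: {e:=((a -> Bool) -> Int)} | 2 pending]
  -> identical, skip
step 3: unify d ~ f  [subst: {e:=((a -> Bool) -> Int)} | 1 pending]
  bind d := f
step 4: unify ((c -> f) -> (Int -> b)) ~ g  [subst: {e:=((a -> Bool) -> Int), d:=f} | 0 pending]
  bind g := ((c -> f) -> (Int -> b))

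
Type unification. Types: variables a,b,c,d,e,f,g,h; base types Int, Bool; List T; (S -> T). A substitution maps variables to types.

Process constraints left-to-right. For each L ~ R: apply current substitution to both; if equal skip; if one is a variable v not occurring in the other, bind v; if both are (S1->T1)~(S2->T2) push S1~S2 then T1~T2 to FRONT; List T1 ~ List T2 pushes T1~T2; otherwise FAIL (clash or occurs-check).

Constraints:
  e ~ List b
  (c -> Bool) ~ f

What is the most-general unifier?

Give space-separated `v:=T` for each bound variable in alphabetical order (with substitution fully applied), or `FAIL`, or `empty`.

Answer: e:=List b f:=(c -> Bool)

Derivation:
step 1: unify e ~ List b  [subst: {-} | 1 pending]
  bind e := List b
step 2: unify (c -> Bool) ~ f  [subst: {e:=List b} | 0 pending]
  bind f := (c -> Bool)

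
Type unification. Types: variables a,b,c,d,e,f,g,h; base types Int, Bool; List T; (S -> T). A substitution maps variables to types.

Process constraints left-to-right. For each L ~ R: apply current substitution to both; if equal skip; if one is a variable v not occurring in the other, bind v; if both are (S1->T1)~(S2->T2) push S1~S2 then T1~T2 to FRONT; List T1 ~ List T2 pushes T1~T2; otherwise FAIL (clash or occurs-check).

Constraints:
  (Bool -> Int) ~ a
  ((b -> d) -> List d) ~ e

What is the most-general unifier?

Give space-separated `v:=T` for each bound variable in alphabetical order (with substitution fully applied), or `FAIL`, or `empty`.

Answer: a:=(Bool -> Int) e:=((b -> d) -> List d)

Derivation:
step 1: unify (Bool -> Int) ~ a  [subst: {-} | 1 pending]
  bind a := (Bool -> Int)
step 2: unify ((b -> d) -> List d) ~ e  [subst: {a:=(Bool -> Int)} | 0 pending]
  bind e := ((b -> d) -> List d)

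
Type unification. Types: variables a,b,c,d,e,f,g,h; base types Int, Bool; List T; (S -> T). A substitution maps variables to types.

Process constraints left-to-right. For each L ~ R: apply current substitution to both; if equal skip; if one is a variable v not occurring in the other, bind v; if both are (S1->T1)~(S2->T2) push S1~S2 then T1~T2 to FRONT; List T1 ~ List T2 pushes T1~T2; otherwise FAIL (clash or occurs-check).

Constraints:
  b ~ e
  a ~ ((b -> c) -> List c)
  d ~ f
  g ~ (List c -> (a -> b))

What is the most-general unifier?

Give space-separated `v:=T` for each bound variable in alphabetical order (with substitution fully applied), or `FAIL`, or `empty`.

Answer: a:=((e -> c) -> List c) b:=e d:=f g:=(List c -> (((e -> c) -> List c) -> e))

Derivation:
step 1: unify b ~ e  [subst: {-} | 3 pending]
  bind b := e
step 2: unify a ~ ((e -> c) -> List c)  [subst: {b:=e} | 2 pending]
  bind a := ((e -> c) -> List c)
step 3: unify d ~ f  [subst: {b:=e, a:=((e -> c) -> List c)} | 1 pending]
  bind d := f
step 4: unify g ~ (List c -> (((e -> c) -> List c) -> e))  [subst: {b:=e, a:=((e -> c) -> List c), d:=f} | 0 pending]
  bind g := (List c -> (((e -> c) -> List c) -> e))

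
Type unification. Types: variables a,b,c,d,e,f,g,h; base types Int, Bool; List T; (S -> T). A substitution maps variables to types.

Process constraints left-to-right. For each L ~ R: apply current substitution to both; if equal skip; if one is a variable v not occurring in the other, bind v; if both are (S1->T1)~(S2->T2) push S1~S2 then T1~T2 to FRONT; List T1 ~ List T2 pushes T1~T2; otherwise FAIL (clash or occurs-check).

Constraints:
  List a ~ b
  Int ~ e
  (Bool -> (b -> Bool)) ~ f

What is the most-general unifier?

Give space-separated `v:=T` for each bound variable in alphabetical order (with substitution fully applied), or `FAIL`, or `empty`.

step 1: unify List a ~ b  [subst: {-} | 2 pending]
  bind b := List a
step 2: unify Int ~ e  [subst: {b:=List a} | 1 pending]
  bind e := Int
step 3: unify (Bool -> (List a -> Bool)) ~ f  [subst: {b:=List a, e:=Int} | 0 pending]
  bind f := (Bool -> (List a -> Bool))

Answer: b:=List a e:=Int f:=(Bool -> (List a -> Bool))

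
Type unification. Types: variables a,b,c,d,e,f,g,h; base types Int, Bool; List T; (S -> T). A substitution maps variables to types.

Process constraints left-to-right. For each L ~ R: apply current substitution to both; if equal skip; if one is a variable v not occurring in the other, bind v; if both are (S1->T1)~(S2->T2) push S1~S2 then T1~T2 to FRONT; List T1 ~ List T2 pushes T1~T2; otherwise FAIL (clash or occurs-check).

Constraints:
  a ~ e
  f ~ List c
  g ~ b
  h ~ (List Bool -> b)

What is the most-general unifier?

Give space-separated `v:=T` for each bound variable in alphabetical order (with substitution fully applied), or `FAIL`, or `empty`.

Answer: a:=e f:=List c g:=b h:=(List Bool -> b)

Derivation:
step 1: unify a ~ e  [subst: {-} | 3 pending]
  bind a := e
step 2: unify f ~ List c  [subst: {a:=e} | 2 pending]
  bind f := List c
step 3: unify g ~ b  [subst: {a:=e, f:=List c} | 1 pending]
  bind g := b
step 4: unify h ~ (List Bool -> b)  [subst: {a:=e, f:=List c, g:=b} | 0 pending]
  bind h := (List Bool -> b)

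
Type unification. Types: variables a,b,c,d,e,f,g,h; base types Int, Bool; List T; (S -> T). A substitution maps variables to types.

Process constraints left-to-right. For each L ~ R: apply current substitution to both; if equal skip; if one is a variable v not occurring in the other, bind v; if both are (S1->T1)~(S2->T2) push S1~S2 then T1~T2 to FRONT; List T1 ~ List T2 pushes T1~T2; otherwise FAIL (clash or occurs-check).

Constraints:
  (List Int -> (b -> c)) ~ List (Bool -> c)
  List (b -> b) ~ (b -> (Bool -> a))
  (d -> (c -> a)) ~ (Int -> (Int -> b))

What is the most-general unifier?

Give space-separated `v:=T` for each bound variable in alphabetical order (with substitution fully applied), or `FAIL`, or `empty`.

step 1: unify (List Int -> (b -> c)) ~ List (Bool -> c)  [subst: {-} | 2 pending]
  clash: (List Int -> (b -> c)) vs List (Bool -> c)

Answer: FAIL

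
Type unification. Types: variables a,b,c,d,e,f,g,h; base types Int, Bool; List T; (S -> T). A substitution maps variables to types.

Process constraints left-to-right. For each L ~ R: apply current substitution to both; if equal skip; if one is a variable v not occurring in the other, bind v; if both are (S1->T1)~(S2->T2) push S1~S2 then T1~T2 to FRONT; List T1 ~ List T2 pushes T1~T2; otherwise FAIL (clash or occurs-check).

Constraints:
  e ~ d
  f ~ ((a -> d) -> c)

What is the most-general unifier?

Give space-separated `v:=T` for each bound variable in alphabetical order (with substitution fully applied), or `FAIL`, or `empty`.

step 1: unify e ~ d  [subst: {-} | 1 pending]
  bind e := d
step 2: unify f ~ ((a -> d) -> c)  [subst: {e:=d} | 0 pending]
  bind f := ((a -> d) -> c)

Answer: e:=d f:=((a -> d) -> c)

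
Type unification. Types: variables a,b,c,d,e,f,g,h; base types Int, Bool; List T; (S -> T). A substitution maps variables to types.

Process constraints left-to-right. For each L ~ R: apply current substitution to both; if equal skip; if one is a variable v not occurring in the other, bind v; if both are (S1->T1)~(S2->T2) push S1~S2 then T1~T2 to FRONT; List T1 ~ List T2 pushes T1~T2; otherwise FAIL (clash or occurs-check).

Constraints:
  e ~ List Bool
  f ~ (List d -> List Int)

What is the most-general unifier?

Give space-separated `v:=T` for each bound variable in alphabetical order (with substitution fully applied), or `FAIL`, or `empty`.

Answer: e:=List Bool f:=(List d -> List Int)

Derivation:
step 1: unify e ~ List Bool  [subst: {-} | 1 pending]
  bind e := List Bool
step 2: unify f ~ (List d -> List Int)  [subst: {e:=List Bool} | 0 pending]
  bind f := (List d -> List Int)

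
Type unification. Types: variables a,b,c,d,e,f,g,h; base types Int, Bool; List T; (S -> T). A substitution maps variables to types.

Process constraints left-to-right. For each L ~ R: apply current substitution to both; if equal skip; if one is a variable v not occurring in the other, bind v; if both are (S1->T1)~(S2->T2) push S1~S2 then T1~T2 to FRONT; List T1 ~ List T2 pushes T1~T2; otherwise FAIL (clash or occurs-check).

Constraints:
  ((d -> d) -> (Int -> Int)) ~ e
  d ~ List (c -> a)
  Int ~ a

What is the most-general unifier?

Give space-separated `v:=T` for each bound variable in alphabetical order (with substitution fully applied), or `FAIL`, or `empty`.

Answer: a:=Int d:=List (c -> Int) e:=((List (c -> Int) -> List (c -> Int)) -> (Int -> Int))

Derivation:
step 1: unify ((d -> d) -> (Int -> Int)) ~ e  [subst: {-} | 2 pending]
  bind e := ((d -> d) -> (Int -> Int))
step 2: unify d ~ List (c -> a)  [subst: {e:=((d -> d) -> (Int -> Int))} | 1 pending]
  bind d := List (c -> a)
step 3: unify Int ~ a  [subst: {e:=((d -> d) -> (Int -> Int)), d:=List (c -> a)} | 0 pending]
  bind a := Int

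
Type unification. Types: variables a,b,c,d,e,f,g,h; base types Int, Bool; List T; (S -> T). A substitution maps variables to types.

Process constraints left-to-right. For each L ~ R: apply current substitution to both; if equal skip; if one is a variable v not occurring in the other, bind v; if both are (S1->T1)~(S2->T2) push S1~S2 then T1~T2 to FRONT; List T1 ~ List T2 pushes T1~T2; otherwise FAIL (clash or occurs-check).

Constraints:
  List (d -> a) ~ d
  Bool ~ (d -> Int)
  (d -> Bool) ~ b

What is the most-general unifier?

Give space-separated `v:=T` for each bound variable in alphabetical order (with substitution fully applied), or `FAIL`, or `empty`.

Answer: FAIL

Derivation:
step 1: unify List (d -> a) ~ d  [subst: {-} | 2 pending]
  occurs-check fail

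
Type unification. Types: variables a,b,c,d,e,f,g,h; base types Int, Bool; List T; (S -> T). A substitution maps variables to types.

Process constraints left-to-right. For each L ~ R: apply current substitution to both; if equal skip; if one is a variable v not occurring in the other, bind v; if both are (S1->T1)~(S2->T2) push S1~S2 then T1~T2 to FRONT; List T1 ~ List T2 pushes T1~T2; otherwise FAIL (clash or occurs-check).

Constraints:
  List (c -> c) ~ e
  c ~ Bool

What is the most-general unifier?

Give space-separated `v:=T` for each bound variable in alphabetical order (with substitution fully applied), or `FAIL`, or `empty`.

step 1: unify List (c -> c) ~ e  [subst: {-} | 1 pending]
  bind e := List (c -> c)
step 2: unify c ~ Bool  [subst: {e:=List (c -> c)} | 0 pending]
  bind c := Bool

Answer: c:=Bool e:=List (Bool -> Bool)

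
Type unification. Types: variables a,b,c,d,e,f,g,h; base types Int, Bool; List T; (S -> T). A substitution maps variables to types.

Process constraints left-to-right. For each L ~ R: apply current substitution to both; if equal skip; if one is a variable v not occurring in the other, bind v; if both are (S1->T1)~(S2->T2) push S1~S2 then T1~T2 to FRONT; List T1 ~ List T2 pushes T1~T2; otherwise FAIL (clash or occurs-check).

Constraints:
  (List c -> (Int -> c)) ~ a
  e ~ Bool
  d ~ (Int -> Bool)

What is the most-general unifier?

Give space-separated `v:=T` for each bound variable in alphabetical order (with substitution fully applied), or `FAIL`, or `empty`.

Answer: a:=(List c -> (Int -> c)) d:=(Int -> Bool) e:=Bool

Derivation:
step 1: unify (List c -> (Int -> c)) ~ a  [subst: {-} | 2 pending]
  bind a := (List c -> (Int -> c))
step 2: unify e ~ Bool  [subst: {a:=(List c -> (Int -> c))} | 1 pending]
  bind e := Bool
step 3: unify d ~ (Int -> Bool)  [subst: {a:=(List c -> (Int -> c)), e:=Bool} | 0 pending]
  bind d := (Int -> Bool)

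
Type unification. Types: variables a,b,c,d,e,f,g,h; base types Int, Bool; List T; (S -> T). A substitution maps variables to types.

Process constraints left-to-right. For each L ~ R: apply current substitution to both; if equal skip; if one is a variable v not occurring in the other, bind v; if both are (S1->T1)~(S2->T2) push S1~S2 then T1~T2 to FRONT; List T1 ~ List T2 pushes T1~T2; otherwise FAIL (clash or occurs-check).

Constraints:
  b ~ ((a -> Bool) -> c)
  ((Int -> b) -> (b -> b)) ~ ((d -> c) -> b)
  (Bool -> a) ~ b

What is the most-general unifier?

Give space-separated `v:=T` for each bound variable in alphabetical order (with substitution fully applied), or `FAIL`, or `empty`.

step 1: unify b ~ ((a -> Bool) -> c)  [subst: {-} | 2 pending]
  bind b := ((a -> Bool) -> c)
step 2: unify ((Int -> ((a -> Bool) -> c)) -> (((a -> Bool) -> c) -> ((a -> Bool) -> c))) ~ ((d -> c) -> ((a -> Bool) -> c))  [subst: {b:=((a -> Bool) -> c)} | 1 pending]
  -> decompose arrow: push (Int -> ((a -> Bool) -> c))~(d -> c), (((a -> Bool) -> c) -> ((a -> Bool) -> c))~((a -> Bool) -> c)
step 3: unify (Int -> ((a -> Bool) -> c)) ~ (d -> c)  [subst: {b:=((a -> Bool) -> c)} | 2 pending]
  -> decompose arrow: push Int~d, ((a -> Bool) -> c)~c
step 4: unify Int ~ d  [subst: {b:=((a -> Bool) -> c)} | 3 pending]
  bind d := Int
step 5: unify ((a -> Bool) -> c) ~ c  [subst: {b:=((a -> Bool) -> c), d:=Int} | 2 pending]
  occurs-check fail

Answer: FAIL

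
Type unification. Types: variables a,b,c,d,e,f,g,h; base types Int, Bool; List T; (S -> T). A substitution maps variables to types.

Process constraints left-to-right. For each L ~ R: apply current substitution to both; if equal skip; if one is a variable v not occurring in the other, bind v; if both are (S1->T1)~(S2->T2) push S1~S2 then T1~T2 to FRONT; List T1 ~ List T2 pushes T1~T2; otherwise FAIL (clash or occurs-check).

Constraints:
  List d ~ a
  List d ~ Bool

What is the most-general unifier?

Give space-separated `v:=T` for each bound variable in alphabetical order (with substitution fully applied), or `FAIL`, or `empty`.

step 1: unify List d ~ a  [subst: {-} | 1 pending]
  bind a := List d
step 2: unify List d ~ Bool  [subst: {a:=List d} | 0 pending]
  clash: List d vs Bool

Answer: FAIL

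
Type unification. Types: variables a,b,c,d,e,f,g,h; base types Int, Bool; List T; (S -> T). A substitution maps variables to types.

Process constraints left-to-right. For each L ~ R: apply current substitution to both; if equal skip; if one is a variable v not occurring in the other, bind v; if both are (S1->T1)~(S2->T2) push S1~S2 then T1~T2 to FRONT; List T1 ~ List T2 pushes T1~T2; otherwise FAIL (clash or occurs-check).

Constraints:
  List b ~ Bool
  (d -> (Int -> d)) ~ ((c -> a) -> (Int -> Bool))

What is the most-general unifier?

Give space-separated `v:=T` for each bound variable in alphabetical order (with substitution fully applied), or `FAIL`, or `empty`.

step 1: unify List b ~ Bool  [subst: {-} | 1 pending]
  clash: List b vs Bool

Answer: FAIL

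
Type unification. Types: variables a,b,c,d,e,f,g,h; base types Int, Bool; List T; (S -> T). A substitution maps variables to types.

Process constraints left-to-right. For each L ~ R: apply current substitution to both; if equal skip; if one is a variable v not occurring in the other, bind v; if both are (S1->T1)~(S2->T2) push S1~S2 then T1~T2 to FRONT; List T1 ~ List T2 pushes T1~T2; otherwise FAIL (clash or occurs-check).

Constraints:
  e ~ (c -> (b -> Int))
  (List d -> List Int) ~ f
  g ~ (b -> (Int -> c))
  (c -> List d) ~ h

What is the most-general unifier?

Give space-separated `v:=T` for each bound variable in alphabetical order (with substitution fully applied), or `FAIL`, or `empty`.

step 1: unify e ~ (c -> (b -> Int))  [subst: {-} | 3 pending]
  bind e := (c -> (b -> Int))
step 2: unify (List d -> List Int) ~ f  [subst: {e:=(c -> (b -> Int))} | 2 pending]
  bind f := (List d -> List Int)
step 3: unify g ~ (b -> (Int -> c))  [subst: {e:=(c -> (b -> Int)), f:=(List d -> List Int)} | 1 pending]
  bind g := (b -> (Int -> c))
step 4: unify (c -> List d) ~ h  [subst: {e:=(c -> (b -> Int)), f:=(List d -> List Int), g:=(b -> (Int -> c))} | 0 pending]
  bind h := (c -> List d)

Answer: e:=(c -> (b -> Int)) f:=(List d -> List Int) g:=(b -> (Int -> c)) h:=(c -> List d)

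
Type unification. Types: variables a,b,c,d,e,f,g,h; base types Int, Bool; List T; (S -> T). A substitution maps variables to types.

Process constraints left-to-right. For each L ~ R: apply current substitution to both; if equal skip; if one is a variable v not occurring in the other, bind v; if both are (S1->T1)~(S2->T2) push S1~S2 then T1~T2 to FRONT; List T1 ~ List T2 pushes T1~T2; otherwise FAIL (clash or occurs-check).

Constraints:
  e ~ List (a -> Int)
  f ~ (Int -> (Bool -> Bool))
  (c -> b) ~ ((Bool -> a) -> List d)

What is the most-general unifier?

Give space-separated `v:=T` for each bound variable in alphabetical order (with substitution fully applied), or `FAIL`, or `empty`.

Answer: b:=List d c:=(Bool -> a) e:=List (a -> Int) f:=(Int -> (Bool -> Bool))

Derivation:
step 1: unify e ~ List (a -> Int)  [subst: {-} | 2 pending]
  bind e := List (a -> Int)
step 2: unify f ~ (Int -> (Bool -> Bool))  [subst: {e:=List (a -> Int)} | 1 pending]
  bind f := (Int -> (Bool -> Bool))
step 3: unify (c -> b) ~ ((Bool -> a) -> List d)  [subst: {e:=List (a -> Int), f:=(Int -> (Bool -> Bool))} | 0 pending]
  -> decompose arrow: push c~(Bool -> a), b~List d
step 4: unify c ~ (Bool -> a)  [subst: {e:=List (a -> Int), f:=(Int -> (Bool -> Bool))} | 1 pending]
  bind c := (Bool -> a)
step 5: unify b ~ List d  [subst: {e:=List (a -> Int), f:=(Int -> (Bool -> Bool)), c:=(Bool -> a)} | 0 pending]
  bind b := List d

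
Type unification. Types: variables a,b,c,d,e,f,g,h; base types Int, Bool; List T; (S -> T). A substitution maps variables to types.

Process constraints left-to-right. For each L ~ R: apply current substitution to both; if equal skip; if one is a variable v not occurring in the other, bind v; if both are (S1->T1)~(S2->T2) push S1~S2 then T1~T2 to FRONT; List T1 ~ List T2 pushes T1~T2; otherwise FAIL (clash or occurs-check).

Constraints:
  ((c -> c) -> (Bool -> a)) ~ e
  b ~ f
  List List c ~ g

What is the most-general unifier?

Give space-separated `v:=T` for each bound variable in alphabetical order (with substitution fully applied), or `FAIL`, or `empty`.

step 1: unify ((c -> c) -> (Bool -> a)) ~ e  [subst: {-} | 2 pending]
  bind e := ((c -> c) -> (Bool -> a))
step 2: unify b ~ f  [subst: {e:=((c -> c) -> (Bool -> a))} | 1 pending]
  bind b := f
step 3: unify List List c ~ g  [subst: {e:=((c -> c) -> (Bool -> a)), b:=f} | 0 pending]
  bind g := List List c

Answer: b:=f e:=((c -> c) -> (Bool -> a)) g:=List List c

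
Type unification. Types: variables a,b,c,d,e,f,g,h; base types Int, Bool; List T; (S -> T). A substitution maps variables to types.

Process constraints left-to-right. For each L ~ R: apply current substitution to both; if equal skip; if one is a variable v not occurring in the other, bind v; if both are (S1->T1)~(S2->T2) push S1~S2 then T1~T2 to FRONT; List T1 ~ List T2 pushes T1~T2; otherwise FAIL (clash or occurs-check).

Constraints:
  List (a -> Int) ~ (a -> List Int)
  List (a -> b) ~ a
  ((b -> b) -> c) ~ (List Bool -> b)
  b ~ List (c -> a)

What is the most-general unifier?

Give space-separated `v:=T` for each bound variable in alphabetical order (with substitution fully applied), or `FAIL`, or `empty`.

Answer: FAIL

Derivation:
step 1: unify List (a -> Int) ~ (a -> List Int)  [subst: {-} | 3 pending]
  clash: List (a -> Int) vs (a -> List Int)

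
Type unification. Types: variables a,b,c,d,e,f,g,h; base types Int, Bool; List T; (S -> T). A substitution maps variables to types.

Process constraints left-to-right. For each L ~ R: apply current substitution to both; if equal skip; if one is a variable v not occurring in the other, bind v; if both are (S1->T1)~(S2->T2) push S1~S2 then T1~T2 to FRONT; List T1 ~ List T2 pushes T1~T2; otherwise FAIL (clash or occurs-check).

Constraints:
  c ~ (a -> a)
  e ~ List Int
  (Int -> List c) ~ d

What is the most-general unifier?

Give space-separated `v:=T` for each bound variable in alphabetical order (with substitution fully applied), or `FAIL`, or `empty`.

step 1: unify c ~ (a -> a)  [subst: {-} | 2 pending]
  bind c := (a -> a)
step 2: unify e ~ List Int  [subst: {c:=(a -> a)} | 1 pending]
  bind e := List Int
step 3: unify (Int -> List (a -> a)) ~ d  [subst: {c:=(a -> a), e:=List Int} | 0 pending]
  bind d := (Int -> List (a -> a))

Answer: c:=(a -> a) d:=(Int -> List (a -> a)) e:=List Int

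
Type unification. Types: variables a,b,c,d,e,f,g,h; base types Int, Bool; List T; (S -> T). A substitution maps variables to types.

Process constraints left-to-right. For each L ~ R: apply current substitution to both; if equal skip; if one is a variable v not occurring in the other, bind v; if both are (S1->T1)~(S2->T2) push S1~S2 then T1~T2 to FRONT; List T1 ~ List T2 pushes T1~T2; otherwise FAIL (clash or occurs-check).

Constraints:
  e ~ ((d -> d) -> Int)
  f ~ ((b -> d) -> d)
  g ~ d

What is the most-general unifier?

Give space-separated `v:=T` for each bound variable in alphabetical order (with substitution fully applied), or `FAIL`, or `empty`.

step 1: unify e ~ ((d -> d) -> Int)  [subst: {-} | 2 pending]
  bind e := ((d -> d) -> Int)
step 2: unify f ~ ((b -> d) -> d)  [subst: {e:=((d -> d) -> Int)} | 1 pending]
  bind f := ((b -> d) -> d)
step 3: unify g ~ d  [subst: {e:=((d -> d) -> Int), f:=((b -> d) -> d)} | 0 pending]
  bind g := d

Answer: e:=((d -> d) -> Int) f:=((b -> d) -> d) g:=d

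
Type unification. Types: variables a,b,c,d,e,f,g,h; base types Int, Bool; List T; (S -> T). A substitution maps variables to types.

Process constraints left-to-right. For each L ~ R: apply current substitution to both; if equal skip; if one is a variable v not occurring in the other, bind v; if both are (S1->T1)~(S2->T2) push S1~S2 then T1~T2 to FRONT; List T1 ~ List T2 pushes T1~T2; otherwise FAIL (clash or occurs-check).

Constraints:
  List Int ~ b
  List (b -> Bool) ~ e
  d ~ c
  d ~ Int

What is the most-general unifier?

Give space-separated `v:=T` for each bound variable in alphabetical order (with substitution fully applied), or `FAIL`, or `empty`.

Answer: b:=List Int c:=Int d:=Int e:=List (List Int -> Bool)

Derivation:
step 1: unify List Int ~ b  [subst: {-} | 3 pending]
  bind b := List Int
step 2: unify List (List Int -> Bool) ~ e  [subst: {b:=List Int} | 2 pending]
  bind e := List (List Int -> Bool)
step 3: unify d ~ c  [subst: {b:=List Int, e:=List (List Int -> Bool)} | 1 pending]
  bind d := c
step 4: unify c ~ Int  [subst: {b:=List Int, e:=List (List Int -> Bool), d:=c} | 0 pending]
  bind c := Int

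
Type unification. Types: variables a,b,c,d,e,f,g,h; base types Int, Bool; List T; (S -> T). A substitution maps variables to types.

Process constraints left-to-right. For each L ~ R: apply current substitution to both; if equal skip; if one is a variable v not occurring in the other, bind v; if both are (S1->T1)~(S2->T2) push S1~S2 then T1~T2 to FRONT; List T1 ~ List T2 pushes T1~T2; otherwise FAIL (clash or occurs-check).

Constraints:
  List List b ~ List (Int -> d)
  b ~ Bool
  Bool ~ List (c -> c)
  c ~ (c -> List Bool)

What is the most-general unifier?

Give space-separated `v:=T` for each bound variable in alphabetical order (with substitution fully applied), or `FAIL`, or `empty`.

Answer: FAIL

Derivation:
step 1: unify List List b ~ List (Int -> d)  [subst: {-} | 3 pending]
  -> decompose List: push List b~(Int -> d)
step 2: unify List b ~ (Int -> d)  [subst: {-} | 3 pending]
  clash: List b vs (Int -> d)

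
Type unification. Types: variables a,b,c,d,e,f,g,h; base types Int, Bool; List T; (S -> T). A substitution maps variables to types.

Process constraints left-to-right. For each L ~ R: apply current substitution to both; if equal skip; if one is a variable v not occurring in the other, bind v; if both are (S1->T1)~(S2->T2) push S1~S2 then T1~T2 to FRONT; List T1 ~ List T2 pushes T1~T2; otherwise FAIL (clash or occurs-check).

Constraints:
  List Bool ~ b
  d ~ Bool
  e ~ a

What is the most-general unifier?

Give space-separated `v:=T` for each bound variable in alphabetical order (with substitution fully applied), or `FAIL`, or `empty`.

Answer: b:=List Bool d:=Bool e:=a

Derivation:
step 1: unify List Bool ~ b  [subst: {-} | 2 pending]
  bind b := List Bool
step 2: unify d ~ Bool  [subst: {b:=List Bool} | 1 pending]
  bind d := Bool
step 3: unify e ~ a  [subst: {b:=List Bool, d:=Bool} | 0 pending]
  bind e := a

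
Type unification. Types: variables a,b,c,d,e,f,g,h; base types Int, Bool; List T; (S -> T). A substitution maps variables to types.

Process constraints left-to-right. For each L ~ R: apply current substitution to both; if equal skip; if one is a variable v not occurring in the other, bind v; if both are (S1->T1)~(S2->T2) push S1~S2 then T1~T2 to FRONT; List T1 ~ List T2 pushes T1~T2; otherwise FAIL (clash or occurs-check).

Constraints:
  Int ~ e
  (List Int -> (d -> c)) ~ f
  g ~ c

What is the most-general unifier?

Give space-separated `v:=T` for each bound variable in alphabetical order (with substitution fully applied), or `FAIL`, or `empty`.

Answer: e:=Int f:=(List Int -> (d -> c)) g:=c

Derivation:
step 1: unify Int ~ e  [subst: {-} | 2 pending]
  bind e := Int
step 2: unify (List Int -> (d -> c)) ~ f  [subst: {e:=Int} | 1 pending]
  bind f := (List Int -> (d -> c))
step 3: unify g ~ c  [subst: {e:=Int, f:=(List Int -> (d -> c))} | 0 pending]
  bind g := c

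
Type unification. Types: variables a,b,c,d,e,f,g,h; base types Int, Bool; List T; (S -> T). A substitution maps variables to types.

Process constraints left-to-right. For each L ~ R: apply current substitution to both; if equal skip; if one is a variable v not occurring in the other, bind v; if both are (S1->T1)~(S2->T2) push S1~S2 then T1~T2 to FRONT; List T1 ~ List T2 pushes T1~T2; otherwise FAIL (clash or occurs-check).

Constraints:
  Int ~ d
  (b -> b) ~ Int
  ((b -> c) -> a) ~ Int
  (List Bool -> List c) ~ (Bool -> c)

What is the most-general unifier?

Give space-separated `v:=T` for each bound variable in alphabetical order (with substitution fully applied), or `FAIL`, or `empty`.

step 1: unify Int ~ d  [subst: {-} | 3 pending]
  bind d := Int
step 2: unify (b -> b) ~ Int  [subst: {d:=Int} | 2 pending]
  clash: (b -> b) vs Int

Answer: FAIL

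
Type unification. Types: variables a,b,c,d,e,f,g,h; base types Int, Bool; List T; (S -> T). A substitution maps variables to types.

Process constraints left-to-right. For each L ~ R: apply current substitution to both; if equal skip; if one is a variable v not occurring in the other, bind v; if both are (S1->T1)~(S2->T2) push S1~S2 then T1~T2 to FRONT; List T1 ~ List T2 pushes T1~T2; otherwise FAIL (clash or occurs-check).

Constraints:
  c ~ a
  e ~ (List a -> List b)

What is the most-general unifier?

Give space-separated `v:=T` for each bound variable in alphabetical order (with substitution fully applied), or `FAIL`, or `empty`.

Answer: c:=a e:=(List a -> List b)

Derivation:
step 1: unify c ~ a  [subst: {-} | 1 pending]
  bind c := a
step 2: unify e ~ (List a -> List b)  [subst: {c:=a} | 0 pending]
  bind e := (List a -> List b)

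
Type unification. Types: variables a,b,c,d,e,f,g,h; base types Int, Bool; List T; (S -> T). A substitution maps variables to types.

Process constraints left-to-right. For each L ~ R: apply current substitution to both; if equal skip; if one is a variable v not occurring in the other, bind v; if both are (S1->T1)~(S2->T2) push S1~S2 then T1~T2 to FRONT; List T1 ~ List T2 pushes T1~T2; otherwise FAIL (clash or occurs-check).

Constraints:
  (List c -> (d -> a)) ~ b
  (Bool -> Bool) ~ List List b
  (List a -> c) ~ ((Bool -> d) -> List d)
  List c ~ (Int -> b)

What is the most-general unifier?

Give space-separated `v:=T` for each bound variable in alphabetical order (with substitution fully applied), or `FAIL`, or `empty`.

step 1: unify (List c -> (d -> a)) ~ b  [subst: {-} | 3 pending]
  bind b := (List c -> (d -> a))
step 2: unify (Bool -> Bool) ~ List List (List c -> (d -> a))  [subst: {b:=(List c -> (d -> a))} | 2 pending]
  clash: (Bool -> Bool) vs List List (List c -> (d -> a))

Answer: FAIL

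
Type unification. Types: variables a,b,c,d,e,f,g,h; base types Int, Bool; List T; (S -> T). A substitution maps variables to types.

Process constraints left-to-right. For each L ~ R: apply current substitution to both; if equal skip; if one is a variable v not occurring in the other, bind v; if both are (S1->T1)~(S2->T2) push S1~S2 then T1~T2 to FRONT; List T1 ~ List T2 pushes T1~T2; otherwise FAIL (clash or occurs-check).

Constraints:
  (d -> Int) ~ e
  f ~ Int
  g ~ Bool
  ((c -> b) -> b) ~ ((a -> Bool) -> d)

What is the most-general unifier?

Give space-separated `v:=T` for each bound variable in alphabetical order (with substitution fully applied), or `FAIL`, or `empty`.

step 1: unify (d -> Int) ~ e  [subst: {-} | 3 pending]
  bind e := (d -> Int)
step 2: unify f ~ Int  [subst: {e:=(d -> Int)} | 2 pending]
  bind f := Int
step 3: unify g ~ Bool  [subst: {e:=(d -> Int), f:=Int} | 1 pending]
  bind g := Bool
step 4: unify ((c -> b) -> b) ~ ((a -> Bool) -> d)  [subst: {e:=(d -> Int), f:=Int, g:=Bool} | 0 pending]
  -> decompose arrow: push (c -> b)~(a -> Bool), b~d
step 5: unify (c -> b) ~ (a -> Bool)  [subst: {e:=(d -> Int), f:=Int, g:=Bool} | 1 pending]
  -> decompose arrow: push c~a, b~Bool
step 6: unify c ~ a  [subst: {e:=(d -> Int), f:=Int, g:=Bool} | 2 pending]
  bind c := a
step 7: unify b ~ Bool  [subst: {e:=(d -> Int), f:=Int, g:=Bool, c:=a} | 1 pending]
  bind b := Bool
step 8: unify Bool ~ d  [subst: {e:=(d -> Int), f:=Int, g:=Bool, c:=a, b:=Bool} | 0 pending]
  bind d := Bool

Answer: b:=Bool c:=a d:=Bool e:=(Bool -> Int) f:=Int g:=Bool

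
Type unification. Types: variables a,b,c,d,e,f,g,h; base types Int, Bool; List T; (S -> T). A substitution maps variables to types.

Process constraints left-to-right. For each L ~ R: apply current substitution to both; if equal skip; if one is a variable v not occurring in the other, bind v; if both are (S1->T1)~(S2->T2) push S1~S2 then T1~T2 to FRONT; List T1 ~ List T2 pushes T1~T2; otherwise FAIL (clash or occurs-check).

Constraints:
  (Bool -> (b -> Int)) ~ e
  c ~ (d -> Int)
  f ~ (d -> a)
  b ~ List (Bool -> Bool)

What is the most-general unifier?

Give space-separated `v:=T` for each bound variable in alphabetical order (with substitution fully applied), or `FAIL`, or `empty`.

Answer: b:=List (Bool -> Bool) c:=(d -> Int) e:=(Bool -> (List (Bool -> Bool) -> Int)) f:=(d -> a)

Derivation:
step 1: unify (Bool -> (b -> Int)) ~ e  [subst: {-} | 3 pending]
  bind e := (Bool -> (b -> Int))
step 2: unify c ~ (d -> Int)  [subst: {e:=(Bool -> (b -> Int))} | 2 pending]
  bind c := (d -> Int)
step 3: unify f ~ (d -> a)  [subst: {e:=(Bool -> (b -> Int)), c:=(d -> Int)} | 1 pending]
  bind f := (d -> a)
step 4: unify b ~ List (Bool -> Bool)  [subst: {e:=(Bool -> (b -> Int)), c:=(d -> Int), f:=(d -> a)} | 0 pending]
  bind b := List (Bool -> Bool)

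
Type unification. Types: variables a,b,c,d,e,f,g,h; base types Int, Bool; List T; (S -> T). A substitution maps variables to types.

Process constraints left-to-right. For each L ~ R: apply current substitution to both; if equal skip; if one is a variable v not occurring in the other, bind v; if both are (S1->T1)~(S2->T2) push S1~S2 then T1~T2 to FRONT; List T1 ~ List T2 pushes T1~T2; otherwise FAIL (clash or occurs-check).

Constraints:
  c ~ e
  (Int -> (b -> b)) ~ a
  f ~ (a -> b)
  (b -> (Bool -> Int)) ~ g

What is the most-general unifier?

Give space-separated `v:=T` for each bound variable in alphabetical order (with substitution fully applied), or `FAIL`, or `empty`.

Answer: a:=(Int -> (b -> b)) c:=e f:=((Int -> (b -> b)) -> b) g:=(b -> (Bool -> Int))

Derivation:
step 1: unify c ~ e  [subst: {-} | 3 pending]
  bind c := e
step 2: unify (Int -> (b -> b)) ~ a  [subst: {c:=e} | 2 pending]
  bind a := (Int -> (b -> b))
step 3: unify f ~ ((Int -> (b -> b)) -> b)  [subst: {c:=e, a:=(Int -> (b -> b))} | 1 pending]
  bind f := ((Int -> (b -> b)) -> b)
step 4: unify (b -> (Bool -> Int)) ~ g  [subst: {c:=e, a:=(Int -> (b -> b)), f:=((Int -> (b -> b)) -> b)} | 0 pending]
  bind g := (b -> (Bool -> Int))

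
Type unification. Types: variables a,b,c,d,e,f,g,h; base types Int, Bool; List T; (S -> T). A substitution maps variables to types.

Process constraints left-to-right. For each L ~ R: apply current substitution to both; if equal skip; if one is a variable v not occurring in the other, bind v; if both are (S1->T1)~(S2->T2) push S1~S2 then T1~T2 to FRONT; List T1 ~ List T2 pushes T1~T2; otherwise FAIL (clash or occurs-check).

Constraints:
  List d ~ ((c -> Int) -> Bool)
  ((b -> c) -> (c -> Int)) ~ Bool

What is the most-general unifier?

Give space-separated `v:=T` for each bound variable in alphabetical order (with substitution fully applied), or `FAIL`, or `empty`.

step 1: unify List d ~ ((c -> Int) -> Bool)  [subst: {-} | 1 pending]
  clash: List d vs ((c -> Int) -> Bool)

Answer: FAIL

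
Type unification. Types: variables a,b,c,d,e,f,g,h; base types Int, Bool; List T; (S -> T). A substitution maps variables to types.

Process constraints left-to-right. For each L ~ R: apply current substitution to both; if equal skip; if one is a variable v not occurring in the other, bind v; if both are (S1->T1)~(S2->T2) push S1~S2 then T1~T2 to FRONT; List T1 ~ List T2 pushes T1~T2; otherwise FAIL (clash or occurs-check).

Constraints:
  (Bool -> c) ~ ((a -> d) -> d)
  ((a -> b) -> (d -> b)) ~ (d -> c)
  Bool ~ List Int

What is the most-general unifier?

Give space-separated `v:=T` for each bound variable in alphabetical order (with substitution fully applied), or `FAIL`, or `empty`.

Answer: FAIL

Derivation:
step 1: unify (Bool -> c) ~ ((a -> d) -> d)  [subst: {-} | 2 pending]
  -> decompose arrow: push Bool~(a -> d), c~d
step 2: unify Bool ~ (a -> d)  [subst: {-} | 3 pending]
  clash: Bool vs (a -> d)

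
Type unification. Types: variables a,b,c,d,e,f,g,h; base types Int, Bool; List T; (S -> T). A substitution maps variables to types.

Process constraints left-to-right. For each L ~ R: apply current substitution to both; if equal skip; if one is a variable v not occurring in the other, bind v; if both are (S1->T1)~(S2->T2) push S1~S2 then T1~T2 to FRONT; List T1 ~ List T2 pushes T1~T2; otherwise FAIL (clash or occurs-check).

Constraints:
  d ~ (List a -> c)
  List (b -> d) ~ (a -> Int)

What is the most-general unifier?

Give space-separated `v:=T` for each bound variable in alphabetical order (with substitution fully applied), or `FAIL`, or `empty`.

step 1: unify d ~ (List a -> c)  [subst: {-} | 1 pending]
  bind d := (List a -> c)
step 2: unify List (b -> (List a -> c)) ~ (a -> Int)  [subst: {d:=(List a -> c)} | 0 pending]
  clash: List (b -> (List a -> c)) vs (a -> Int)

Answer: FAIL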